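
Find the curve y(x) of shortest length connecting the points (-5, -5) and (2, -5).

Arc-length functional: J[y] = ∫ sqrt(1 + (y')^2) dx.
Lagrangian L = sqrt(1 + (y')^2) has no explicit y dependence, so ∂L/∂y = 0 and the Euler-Lagrange equation gives
    d/dx( y' / sqrt(1 + (y')^2) ) = 0  ⇒  y' / sqrt(1 + (y')^2) = const.
Hence y' is constant, so y(x) is affine.
Fitting the endpoints (-5, -5) and (2, -5):
    slope m = ((-5) − (-5)) / (2 − (-5)) = 0,
    intercept c = (-5) − m·(-5) = -5.
Extremal: y(x) = -5.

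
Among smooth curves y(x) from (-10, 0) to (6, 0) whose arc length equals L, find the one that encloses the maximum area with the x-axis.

Set up the augmented Lagrangian using a multiplier λ for the length constraint:
    F(y, y') = y − λ sqrt(1 + y'^2).
F has no explicit x dependence, so the Beltrami identity yields a first integral
    F − y' ∂F/∂y' = C.
Compute ∂F/∂y' = −λ y' / sqrt(1 + y'^2). Then
    y − λ sqrt(1 + y'^2) + λ y'^2 / sqrt(1 + y'^2) = C
    ⇒  y − λ / sqrt(1 + y'^2) = C.
Solving for y' and integrating gives
    (x − a)^2 + (y − b)^2 = λ^2,
a circular arc of radius λ. The constants a, b are determined by the endpoint conditions y(-10) = y(6) = 0, and λ is fixed implicitly by the length constraint
    ∫_{-10}^{6} sqrt(1 + y'^2) dx = L.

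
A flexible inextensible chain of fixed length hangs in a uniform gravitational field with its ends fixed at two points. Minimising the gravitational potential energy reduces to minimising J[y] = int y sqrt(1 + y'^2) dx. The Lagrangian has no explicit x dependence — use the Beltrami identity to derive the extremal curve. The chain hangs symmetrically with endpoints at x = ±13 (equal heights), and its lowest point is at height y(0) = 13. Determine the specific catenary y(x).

The Lagrangian L(y, y') = y sqrt(1 + y'^2) has no explicit x dependence, so the Beltrami identity applies:
    L − y' ∂L/∂y' = C.
Compute ∂L/∂y' = y · y' / sqrt(1 + y'^2). Then
    L − y' ∂L/∂y'
    = y sqrt(1 + y'^2) − y · y'^2 / sqrt(1 + y'^2)
    = y (1 + y'^2 − y'^2) / sqrt(1 + y'^2)
    = y / sqrt(1 + y'^2) = C.
Squaring gives y^2 = C^2 (1 + y'^2), i.e.
    y'^2 = y^2 / C^2 − 1.
Separating variables,
    dy / sqrt(y^2 − C^2) = dx / C,
and integrating gives arccosh(y / C) = (x − a)/C, so
    y(x) = C cosh((x − a)/C),
the catenary. The constants C and a are fixed by the two endpoint conditions (and, for the hanging-chain problem, the length constraint selects C).
Now fit the given data. The endpoints x = ±13 are symmetric at equal height, so the catenary is even about its minimum: a = 0 and y(x) = C cosh(x/C). The lowest point is y(0) = C cosh(0) = C, and we are told y(0) = 13, so C = 13. Therefore
    y(x) = 13 cosh(x/13),
and at the endpoints
    y(±13) = 13 cosh(13/13).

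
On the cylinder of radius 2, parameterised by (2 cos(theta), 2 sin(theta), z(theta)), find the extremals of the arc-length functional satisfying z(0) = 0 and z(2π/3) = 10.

Parameterise the cylinder of radius R = 2 as
    r(θ) = (2 cos θ, 2 sin θ, z(θ)).
The arc-length element is
    ds = sqrt(4 + (dz/dθ)^2) dθ,
so the Lagrangian is L = sqrt(4 + z'^2).
L depends on z' only, not on z or θ, so ∂L/∂z = 0 and
    ∂L/∂z' = z' / sqrt(4 + z'^2).
The Euler-Lagrange equation gives
    d/dθ( z' / sqrt(4 + z'^2) ) = 0,
so z' is constant. Integrating once:
    z(θ) = a θ + b,
a helix on the cylinder (a straight line when the cylinder is unrolled). The constants a, b are determined by the endpoint conditions.
With endpoint conditions z(0) = 0 and z(2π/3) = 10: from z(0) = b we get b = 0, and a·2π/3 + 0 = 10 gives a = 15/π, so
    z(θ) = (15/π) θ.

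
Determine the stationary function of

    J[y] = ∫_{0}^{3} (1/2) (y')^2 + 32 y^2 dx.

The Lagrangian is L = (1/2) (y')^2 + 32 y^2.
Compute ∂L/∂y = 64y, ∂L/∂y' = y'.
The Euler-Lagrange equation d/dx(∂L/∂y') − ∂L/∂y = 0 reduces to
    y'' − 64 y = 0.
Its general solution is
    y(x) = A e^(8x) + B e^(−8x),
with A, B fixed by the endpoint conditions.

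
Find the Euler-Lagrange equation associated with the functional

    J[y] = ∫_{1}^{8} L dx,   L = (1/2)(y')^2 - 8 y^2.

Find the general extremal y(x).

The Lagrangian is L = (1/2)(y')^2 - 8 y^2.
∂L/∂y = -16y.
∂L/∂y' = y'.
The Euler-Lagrange equation d/dx(∂L/∂y') − ∂L/∂y = 0 becomes:
    y'' + 16 y = 0
General solution: y(x) = A sin(4x) + B cos(4x), where A and B are arbitrary constants fixed by the endpoint conditions.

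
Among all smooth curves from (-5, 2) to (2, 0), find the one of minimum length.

Arc-length functional: J[y] = ∫ sqrt(1 + (y')^2) dx.
Lagrangian L = sqrt(1 + (y')^2) has no explicit y dependence, so ∂L/∂y = 0 and the Euler-Lagrange equation gives
    d/dx( y' / sqrt(1 + (y')^2) ) = 0  ⇒  y' / sqrt(1 + (y')^2) = const.
Hence y' is constant, so y(x) is affine.
Fitting the endpoints (-5, 2) and (2, 0):
    slope m = (0 − 2) / (2 − (-5)) = -2/7,
    intercept c = 2 − m·(-5) = 4/7.
Extremal: y(x) = (-2/7) x + 4/7.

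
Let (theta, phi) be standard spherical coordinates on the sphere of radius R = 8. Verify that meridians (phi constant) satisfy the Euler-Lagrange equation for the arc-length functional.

On the sphere of radius R = 8 with spherical coordinates (θ, φ), the induced metric is
    ds^2 = 64(dθ^2 + sin^2(θ) dφ^2).
Using θ as the parameter, the arc-length functional becomes
    J[φ] = ∫ 8 sqrt(1 + sin^2(θ) (dφ/dθ)^2) dθ.
So L = 8 sqrt(1 + sin^2(θ) φ'^2). Compute
    ∂L/∂φ = 0  (L has no explicit φ dependence),
    ∂L/∂φ' = 8 sin^2(θ) φ' / sqrt(1 + sin^2(θ) φ'^2).
For the candidate φ(θ) = c (constant), φ' = 0, so ∂L/∂φ' evaluated along the candidate vanishes, and ∂L/∂φ is identically zero. Hence
    d/dθ(∂L/∂φ') − ∂L/∂φ = 0
is satisfied. Therefore meridians φ = const are extremals of arc length — they are geodesics on the sphere.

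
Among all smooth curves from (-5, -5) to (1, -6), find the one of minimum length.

Arc-length functional: J[y] = ∫ sqrt(1 + (y')^2) dx.
Lagrangian L = sqrt(1 + (y')^2) has no explicit y dependence, so ∂L/∂y = 0 and the Euler-Lagrange equation gives
    d/dx( y' / sqrt(1 + (y')^2) ) = 0  ⇒  y' / sqrt(1 + (y')^2) = const.
Hence y' is constant, so y(x) is affine.
Fitting the endpoints (-5, -5) and (1, -6):
    slope m = ((-6) − (-5)) / (1 − (-5)) = -1/6,
    intercept c = (-5) − m·(-5) = -35/6.
Extremal: y(x) = (-1/6) x - 35/6.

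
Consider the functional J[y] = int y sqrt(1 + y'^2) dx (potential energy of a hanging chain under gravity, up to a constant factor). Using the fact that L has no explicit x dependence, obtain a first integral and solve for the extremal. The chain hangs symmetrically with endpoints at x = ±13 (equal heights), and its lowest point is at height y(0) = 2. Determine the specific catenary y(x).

The Lagrangian L(y, y') = y sqrt(1 + y'^2) has no explicit x dependence, so the Beltrami identity applies:
    L − y' ∂L/∂y' = C.
Compute ∂L/∂y' = y · y' / sqrt(1 + y'^2). Then
    L − y' ∂L/∂y'
    = y sqrt(1 + y'^2) − y · y'^2 / sqrt(1 + y'^2)
    = y (1 + y'^2 − y'^2) / sqrt(1 + y'^2)
    = y / sqrt(1 + y'^2) = C.
Squaring gives y^2 = C^2 (1 + y'^2), i.e.
    y'^2 = y^2 / C^2 − 1.
Separating variables,
    dy / sqrt(y^2 − C^2) = dx / C,
and integrating gives arccosh(y / C) = (x − a)/C, so
    y(x) = C cosh((x − a)/C),
the catenary. The constants C and a are fixed by the two endpoint conditions (and, for the hanging-chain problem, the length constraint selects C).
Now fit the given data. The endpoints x = ±13 are symmetric at equal height, so the catenary is even about its minimum: a = 0 and y(x) = C cosh(x/C). The lowest point is y(0) = C cosh(0) = C, and we are told y(0) = 2, so C = 2. Therefore
    y(x) = 2 cosh(x/2),
and at the endpoints
    y(±13) = 2 cosh(13/2).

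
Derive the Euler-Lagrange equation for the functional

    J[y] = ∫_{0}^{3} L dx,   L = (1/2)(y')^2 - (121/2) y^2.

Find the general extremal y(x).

The Lagrangian is L = (1/2)(y')^2 - (121/2) y^2.
∂L/∂y = -121y.
∂L/∂y' = y'.
The Euler-Lagrange equation d/dx(∂L/∂y') − ∂L/∂y = 0 becomes:
    y'' + 121 y = 0
General solution: y(x) = A sin(11x) + B cos(11x), where A and B are arbitrary constants fixed by the endpoint conditions.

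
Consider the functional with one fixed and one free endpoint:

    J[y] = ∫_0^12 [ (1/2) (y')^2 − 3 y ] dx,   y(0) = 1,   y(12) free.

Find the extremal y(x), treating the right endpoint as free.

The Lagrangian L = (1/2) (y')^2 − 3 y gives
    ∂L/∂y = −3,   ∂L/∂y' = y'.
Euler-Lagrange: d/dx(y') − (−3) = 0, i.e. y'' + 3 = 0, so
    y(x) = −(3/2) x^2 + C1 x + C2.
Fixed left endpoint y(0) = 1 ⇒ C2 = 1.
The right endpoint x = 12 is free, so the natural (transversality) condition is ∂L/∂y' |_{x=12} = 0, i.e. y'(12) = 0.
Compute y'(x) = −3 x + C1, so y'(12) = −36 + C1 = 0 ⇒ C1 = 36.
Therefore the extremal is
    y(x) = −(3/2) x^2 + 36 x + 1.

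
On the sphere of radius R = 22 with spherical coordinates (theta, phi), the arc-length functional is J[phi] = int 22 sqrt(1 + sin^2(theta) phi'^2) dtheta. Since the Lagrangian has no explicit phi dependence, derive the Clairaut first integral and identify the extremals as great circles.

On the sphere of radius R = 22 with spherical coordinates (θ, φ), the induced metric is
    ds^2 = 484(dθ^2 + sin^2(θ) dφ^2).
Parameterise by θ; the arc-length functional is
    J[φ] = ∫ 22 sqrt(1 + sin^2(θ) (dφ/dθ)^2) dθ,
so L = 22 sqrt(1 + sin^2(θ) φ'^2). Compute
    ∂L/∂φ = 0  (L has no explicit φ dependence),
    ∂L/∂φ' = 22 sin^2(θ) φ' / sqrt(1 + sin^2(θ) φ'^2).
Since ∂L/∂φ = 0, the Euler-Lagrange equation
    d/dθ(∂L/∂φ') − ∂L/∂φ = 0
reduces to d/dθ(∂L/∂φ') = 0, i.e. the momentum conjugate to φ is conserved:
    22 sin^2(θ) φ' / sqrt(1 + sin^2(θ) φ'^2) = C.
The overall factor of 22 is constant, so dividing through gives Clairaut's relation sin^2(θ) φ' / sqrt(1 + sin^2(θ) φ'^2) = C' (with C' = C/22). Solving for φ' and integrating gives the great-circle family
    cot(θ) = A cos(φ − φ_0),
i.e. the intersection of the sphere with a plane through the origin. The two constants A and φ_0 (equivalently C and one phase) are fixed by the two endpoint conditions.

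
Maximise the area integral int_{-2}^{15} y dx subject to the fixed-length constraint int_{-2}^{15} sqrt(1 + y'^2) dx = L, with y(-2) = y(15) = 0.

Set up the augmented Lagrangian using a multiplier λ for the length constraint:
    F(y, y') = y − λ sqrt(1 + y'^2).
F has no explicit x dependence, so the Beltrami identity yields a first integral
    F − y' ∂F/∂y' = C.
Compute ∂F/∂y' = −λ y' / sqrt(1 + y'^2). Then
    y − λ sqrt(1 + y'^2) + λ y'^2 / sqrt(1 + y'^2) = C
    ⇒  y − λ / sqrt(1 + y'^2) = C.
Solving for y' and integrating gives
    (x − a)^2 + (y − b)^2 = λ^2,
a circular arc of radius λ. The constants a, b are determined by the endpoint conditions y(-2) = y(15) = 0, and λ is fixed implicitly by the length constraint
    ∫_{-2}^{15} sqrt(1 + y'^2) dx = L.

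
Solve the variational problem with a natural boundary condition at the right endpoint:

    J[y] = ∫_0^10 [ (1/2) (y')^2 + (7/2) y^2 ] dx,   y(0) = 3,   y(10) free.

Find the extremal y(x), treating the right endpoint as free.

The Lagrangian L = (1/2) (y')^2 + (7/2) y^2 gives
    ∂L/∂y = 7 y,   ∂L/∂y' = y'.
Euler-Lagrange: y'' − 7 y = 0.
With k = sqrt(7), the general solution is
    y(x) = A cosh(sqrt(7) x) + B sinh(sqrt(7) x).
Fixed left endpoint y(0) = 3 ⇒ A = 3.
The right endpoint x = 10 is free, so the natural (transversality) condition is ∂L/∂y' |_{x=10} = 0, i.e. y'(10) = 0.
Compute y'(x) = A k sinh(k x) + B k cosh(k x), so
    y'(10) = A k sinh(k·10) + B k cosh(k·10) = 0
    ⇒ B = −A tanh(k·10) = − 3 tanh(sqrt(7)·10).
Therefore the extremal is
    y(x) = 3 cosh(sqrt(7) x) − 3 tanh(sqrt(7)·10) sinh(sqrt(7) x).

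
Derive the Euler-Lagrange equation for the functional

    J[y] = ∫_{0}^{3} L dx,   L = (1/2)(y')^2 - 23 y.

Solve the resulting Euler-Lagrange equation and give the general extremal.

The Lagrangian is L = (1/2)(y')^2 - 23 y.
∂L/∂y = -23.
∂L/∂y' = y'.
The Euler-Lagrange equation d/dx(∂L/∂y') − ∂L/∂y = 0 becomes:
    y'' + 23 = 0
General solution: y(x) = -(23/2) x^2 + A x + B, where A and B are arbitrary constants fixed by the endpoint conditions.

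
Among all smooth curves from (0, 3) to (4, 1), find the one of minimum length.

Arc-length functional: J[y] = ∫ sqrt(1 + (y')^2) dx.
Lagrangian L = sqrt(1 + (y')^2) has no explicit y dependence, so ∂L/∂y = 0 and the Euler-Lagrange equation gives
    d/dx( y' / sqrt(1 + (y')^2) ) = 0  ⇒  y' / sqrt(1 + (y')^2) = const.
Hence y' is constant, so y(x) is affine.
Fitting the endpoints (0, 3) and (4, 1):
    slope m = (1 − 3) / (4 − 0) = -1/2,
    intercept c = 3 − m·0 = 3.
Extremal: y(x) = (-1/2) x + 3.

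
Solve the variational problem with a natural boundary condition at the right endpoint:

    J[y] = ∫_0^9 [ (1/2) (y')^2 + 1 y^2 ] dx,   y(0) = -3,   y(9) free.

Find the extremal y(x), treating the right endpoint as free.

The Lagrangian L = (1/2) (y')^2 + 1 y^2 gives
    ∂L/∂y = 2 y,   ∂L/∂y' = y'.
Euler-Lagrange: y'' − 2 y = 0.
With k = sqrt(2), the general solution is
    y(x) = A cosh(sqrt(2) x) + B sinh(sqrt(2) x).
Fixed left endpoint y(0) = -3 ⇒ A = -3.
The right endpoint x = 9 is free, so the natural (transversality) condition is ∂L/∂y' |_{x=9} = 0, i.e. y'(9) = 0.
Compute y'(x) = A k sinh(k x) + B k cosh(k x), so
    y'(9) = A k sinh(k·9) + B k cosh(k·9) = 0
    ⇒ B = −A tanh(k·9) = 3 tanh(sqrt(2)·9).
Therefore the extremal is
    y(x) = −3 cosh(sqrt(2) x) + 3 tanh(sqrt(2)·9) sinh(sqrt(2) x).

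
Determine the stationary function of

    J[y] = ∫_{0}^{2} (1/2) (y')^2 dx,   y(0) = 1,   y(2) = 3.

The Lagrangian is L = (1/2) (y')^2.
Compute ∂L/∂y = 0, ∂L/∂y' = y'.
The Euler-Lagrange equation d/dx(∂L/∂y') − ∂L/∂y = 0 reduces to
    y'' = 0.
Its general solution is
    y(x) = A x + B,
with A, B fixed by the endpoint conditions.
Applying the endpoint conditions y(0) = 1 and y(2) = 3: solve A·0 + B = 1 and A·2 + B = 3. Subtracting gives A(2 − 0) = 3 − 1, so A = 1, and B = 1 − A·0 = 1. Therefore
    y(x) = x + 1.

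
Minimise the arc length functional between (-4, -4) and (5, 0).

Arc-length functional: J[y] = ∫ sqrt(1 + (y')^2) dx.
Lagrangian L = sqrt(1 + (y')^2) has no explicit y dependence, so ∂L/∂y = 0 and the Euler-Lagrange equation gives
    d/dx( y' / sqrt(1 + (y')^2) ) = 0  ⇒  y' / sqrt(1 + (y')^2) = const.
Hence y' is constant, so y(x) is affine.
Fitting the endpoints (-4, -4) and (5, 0):
    slope m = (0 − (-4)) / (5 − (-4)) = 4/9,
    intercept c = (-4) − m·(-4) = -20/9.
Extremal: y(x) = (4/9) x - 20/9.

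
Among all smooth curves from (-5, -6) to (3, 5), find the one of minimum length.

Arc-length functional: J[y] = ∫ sqrt(1 + (y')^2) dx.
Lagrangian L = sqrt(1 + (y')^2) has no explicit y dependence, so ∂L/∂y = 0 and the Euler-Lagrange equation gives
    d/dx( y' / sqrt(1 + (y')^2) ) = 0  ⇒  y' / sqrt(1 + (y')^2) = const.
Hence y' is constant, so y(x) is affine.
Fitting the endpoints (-5, -6) and (3, 5):
    slope m = (5 − (-6)) / (3 − (-5)) = 11/8,
    intercept c = (-6) − m·(-5) = 7/8.
Extremal: y(x) = (11/8) x + 7/8.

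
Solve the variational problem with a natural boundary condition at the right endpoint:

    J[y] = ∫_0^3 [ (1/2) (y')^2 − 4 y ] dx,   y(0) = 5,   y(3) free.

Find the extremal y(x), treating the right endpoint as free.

The Lagrangian L = (1/2) (y')^2 − 4 y gives
    ∂L/∂y = −4,   ∂L/∂y' = y'.
Euler-Lagrange: d/dx(y') − (−4) = 0, i.e. y'' + 4 = 0, so
    y(x) = −(4/2) x^2 + C1 x + C2.
Fixed left endpoint y(0) = 5 ⇒ C2 = 5.
The right endpoint x = 3 is free, so the natural (transversality) condition is ∂L/∂y' |_{x=3} = 0, i.e. y'(3) = 0.
Compute y'(x) = −4 x + C1, so y'(3) = −12 + C1 = 0 ⇒ C1 = 12.
Therefore the extremal is
    y(x) = −2 x^2 + 12 x + 5.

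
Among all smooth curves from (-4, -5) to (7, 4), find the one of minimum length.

Arc-length functional: J[y] = ∫ sqrt(1 + (y')^2) dx.
Lagrangian L = sqrt(1 + (y')^2) has no explicit y dependence, so ∂L/∂y = 0 and the Euler-Lagrange equation gives
    d/dx( y' / sqrt(1 + (y')^2) ) = 0  ⇒  y' / sqrt(1 + (y')^2) = const.
Hence y' is constant, so y(x) is affine.
Fitting the endpoints (-4, -5) and (7, 4):
    slope m = (4 − (-5)) / (7 − (-4)) = 9/11,
    intercept c = (-5) − m·(-4) = -19/11.
Extremal: y(x) = (9/11) x - 19/11.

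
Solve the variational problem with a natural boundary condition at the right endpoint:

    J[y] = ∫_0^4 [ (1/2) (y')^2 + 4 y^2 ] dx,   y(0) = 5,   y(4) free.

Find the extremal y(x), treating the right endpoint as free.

The Lagrangian L = (1/2) (y')^2 + 4 y^2 gives
    ∂L/∂y = 8 y,   ∂L/∂y' = y'.
Euler-Lagrange: y'' − 8 y = 0.
With k = sqrt(8), the general solution is
    y(x) = A cosh(sqrt(8) x) + B sinh(sqrt(8) x).
Fixed left endpoint y(0) = 5 ⇒ A = 5.
The right endpoint x = 4 is free, so the natural (transversality) condition is ∂L/∂y' |_{x=4} = 0, i.e. y'(4) = 0.
Compute y'(x) = A k sinh(k x) + B k cosh(k x), so
    y'(4) = A k sinh(k·4) + B k cosh(k·4) = 0
    ⇒ B = −A tanh(k·4) = − 5 tanh(sqrt(8)·4).
Therefore the extremal is
    y(x) = 5 cosh(sqrt(8) x) − 5 tanh(sqrt(8)·4) sinh(sqrt(8) x).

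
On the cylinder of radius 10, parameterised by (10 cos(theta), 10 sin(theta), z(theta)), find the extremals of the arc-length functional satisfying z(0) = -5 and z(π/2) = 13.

Parameterise the cylinder of radius R = 10 as
    r(θ) = (10 cos θ, 10 sin θ, z(θ)).
The arc-length element is
    ds = sqrt(100 + (dz/dθ)^2) dθ,
so the Lagrangian is L = sqrt(100 + z'^2).
L depends on z' only, not on z or θ, so ∂L/∂z = 0 and
    ∂L/∂z' = z' / sqrt(100 + z'^2).
The Euler-Lagrange equation gives
    d/dθ( z' / sqrt(100 + z'^2) ) = 0,
so z' is constant. Integrating once:
    z(θ) = a θ + b,
a helix on the cylinder (a straight line when the cylinder is unrolled). The constants a, b are determined by the endpoint conditions.
With endpoint conditions z(0) = -5 and z(π/2) = 13: from z(0) = b we get b = -5, and a·π/2 + -5 = 13 gives a = 36/π, so
    z(θ) = (36/π) θ − 5.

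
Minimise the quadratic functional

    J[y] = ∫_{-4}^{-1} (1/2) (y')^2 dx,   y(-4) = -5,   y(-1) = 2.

The Lagrangian is L = (1/2) (y')^2.
Compute ∂L/∂y = 0, ∂L/∂y' = y'.
The Euler-Lagrange equation d/dx(∂L/∂y') − ∂L/∂y = 0 reduces to
    y'' = 0.
Its general solution is
    y(x) = A x + B,
with A, B fixed by the endpoint conditions.
Applying the endpoint conditions y(-4) = -5 and y(-1) = 2: solve A·-4 + B = -5 and A·-1 + B = 2. Subtracting gives A(-1 − -4) = 2 − -5, so A = 7/3, and B = -5 − A·-4 = 13/3. Therefore
    y(x) = (7/3) x + 13/3.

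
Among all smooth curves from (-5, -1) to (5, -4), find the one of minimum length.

Arc-length functional: J[y] = ∫ sqrt(1 + (y')^2) dx.
Lagrangian L = sqrt(1 + (y')^2) has no explicit y dependence, so ∂L/∂y = 0 and the Euler-Lagrange equation gives
    d/dx( y' / sqrt(1 + (y')^2) ) = 0  ⇒  y' / sqrt(1 + (y')^2) = const.
Hence y' is constant, so y(x) is affine.
Fitting the endpoints (-5, -1) and (5, -4):
    slope m = ((-4) − (-1)) / (5 − (-5)) = -3/10,
    intercept c = (-1) − m·(-5) = -5/2.
Extremal: y(x) = (-3/10) x - 5/2.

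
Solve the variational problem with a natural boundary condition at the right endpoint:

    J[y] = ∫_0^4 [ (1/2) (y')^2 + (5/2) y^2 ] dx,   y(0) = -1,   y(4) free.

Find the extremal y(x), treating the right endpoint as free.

The Lagrangian L = (1/2) (y')^2 + (5/2) y^2 gives
    ∂L/∂y = 5 y,   ∂L/∂y' = y'.
Euler-Lagrange: y'' − 5 y = 0.
With k = sqrt(5), the general solution is
    y(x) = A cosh(sqrt(5) x) + B sinh(sqrt(5) x).
Fixed left endpoint y(0) = -1 ⇒ A = -1.
The right endpoint x = 4 is free, so the natural (transversality) condition is ∂L/∂y' |_{x=4} = 0, i.e. y'(4) = 0.
Compute y'(x) = A k sinh(k x) + B k cosh(k x), so
    y'(4) = A k sinh(k·4) + B k cosh(k·4) = 0
    ⇒ B = −A tanh(k·4) = tanh(sqrt(5)·4).
Therefore the extremal is
    y(x) = −cosh(sqrt(5) x) + tanh(sqrt(5)·4) sinh(sqrt(5) x).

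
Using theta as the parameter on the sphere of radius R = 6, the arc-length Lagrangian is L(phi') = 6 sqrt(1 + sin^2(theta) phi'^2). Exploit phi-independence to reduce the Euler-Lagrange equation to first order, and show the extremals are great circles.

On the sphere of radius R = 6 with spherical coordinates (θ, φ), the induced metric is
    ds^2 = 36(dθ^2 + sin^2(θ) dφ^2).
Parameterise by θ; the arc-length functional is
    J[φ] = ∫ 6 sqrt(1 + sin^2(θ) (dφ/dθ)^2) dθ,
so L = 6 sqrt(1 + sin^2(θ) φ'^2). Compute
    ∂L/∂φ = 0  (L has no explicit φ dependence),
    ∂L/∂φ' = 6 sin^2(θ) φ' / sqrt(1 + sin^2(θ) φ'^2).
Since ∂L/∂φ = 0, the Euler-Lagrange equation
    d/dθ(∂L/∂φ') − ∂L/∂φ = 0
reduces to d/dθ(∂L/∂φ') = 0, i.e. the momentum conjugate to φ is conserved:
    6 sin^2(θ) φ' / sqrt(1 + sin^2(θ) φ'^2) = C.
The overall factor of 6 is constant, so dividing through gives Clairaut's relation sin^2(θ) φ' / sqrt(1 + sin^2(θ) φ'^2) = C' (with C' = C/6). Solving for φ' and integrating gives the great-circle family
    cot(θ) = A cos(φ − φ_0),
i.e. the intersection of the sphere with a plane through the origin. The two constants A and φ_0 (equivalently C and one phase) are fixed by the two endpoint conditions.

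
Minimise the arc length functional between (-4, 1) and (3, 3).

Arc-length functional: J[y] = ∫ sqrt(1 + (y')^2) dx.
Lagrangian L = sqrt(1 + (y')^2) has no explicit y dependence, so ∂L/∂y = 0 and the Euler-Lagrange equation gives
    d/dx( y' / sqrt(1 + (y')^2) ) = 0  ⇒  y' / sqrt(1 + (y')^2) = const.
Hence y' is constant, so y(x) is affine.
Fitting the endpoints (-4, 1) and (3, 3):
    slope m = (3 − 1) / (3 − (-4)) = 2/7,
    intercept c = 1 − m·(-4) = 15/7.
Extremal: y(x) = (2/7) x + 15/7.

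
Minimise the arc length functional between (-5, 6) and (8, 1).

Arc-length functional: J[y] = ∫ sqrt(1 + (y')^2) dx.
Lagrangian L = sqrt(1 + (y')^2) has no explicit y dependence, so ∂L/∂y = 0 and the Euler-Lagrange equation gives
    d/dx( y' / sqrt(1 + (y')^2) ) = 0  ⇒  y' / sqrt(1 + (y')^2) = const.
Hence y' is constant, so y(x) is affine.
Fitting the endpoints (-5, 6) and (8, 1):
    slope m = (1 − 6) / (8 − (-5)) = -5/13,
    intercept c = 6 − m·(-5) = 53/13.
Extremal: y(x) = (-5/13) x + 53/13.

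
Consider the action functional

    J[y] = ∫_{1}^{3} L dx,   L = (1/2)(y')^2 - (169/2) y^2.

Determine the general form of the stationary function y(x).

The Lagrangian is L = (1/2)(y')^2 - (169/2) y^2.
∂L/∂y = -169y.
∂L/∂y' = y'.
The Euler-Lagrange equation d/dx(∂L/∂y') − ∂L/∂y = 0 becomes:
    y'' + 169 y = 0
General solution: y(x) = A sin(13x) + B cos(13x), where A and B are arbitrary constants fixed by the endpoint conditions.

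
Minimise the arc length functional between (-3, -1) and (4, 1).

Arc-length functional: J[y] = ∫ sqrt(1 + (y')^2) dx.
Lagrangian L = sqrt(1 + (y')^2) has no explicit y dependence, so ∂L/∂y = 0 and the Euler-Lagrange equation gives
    d/dx( y' / sqrt(1 + (y')^2) ) = 0  ⇒  y' / sqrt(1 + (y')^2) = const.
Hence y' is constant, so y(x) is affine.
Fitting the endpoints (-3, -1) and (4, 1):
    slope m = (1 − (-1)) / (4 − (-3)) = 2/7,
    intercept c = (-1) − m·(-3) = -1/7.
Extremal: y(x) = (2/7) x - 1/7.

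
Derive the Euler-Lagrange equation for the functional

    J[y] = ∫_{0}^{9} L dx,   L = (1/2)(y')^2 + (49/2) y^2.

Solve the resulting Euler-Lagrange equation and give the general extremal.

The Lagrangian is L = (1/2)(y')^2 + (49/2) y^2.
∂L/∂y = 49y.
∂L/∂y' = y'.
The Euler-Lagrange equation d/dx(∂L/∂y') − ∂L/∂y = 0 becomes:
    y'' - 49 y = 0
General solution: y(x) = A e^(7x) + B e^(-7x), where A and B are arbitrary constants fixed by the endpoint conditions.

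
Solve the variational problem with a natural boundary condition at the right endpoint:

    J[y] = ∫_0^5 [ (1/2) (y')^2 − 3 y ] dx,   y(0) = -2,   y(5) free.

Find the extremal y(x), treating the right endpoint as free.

The Lagrangian L = (1/2) (y')^2 − 3 y gives
    ∂L/∂y = −3,   ∂L/∂y' = y'.
Euler-Lagrange: d/dx(y') − (−3) = 0, i.e. y'' + 3 = 0, so
    y(x) = −(3/2) x^2 + C1 x + C2.
Fixed left endpoint y(0) = -2 ⇒ C2 = -2.
The right endpoint x = 5 is free, so the natural (transversality) condition is ∂L/∂y' |_{x=5} = 0, i.e. y'(5) = 0.
Compute y'(x) = −3 x + C1, so y'(5) = −15 + C1 = 0 ⇒ C1 = 15.
Therefore the extremal is
    y(x) = −(3/2) x^2 + 15 x − 2.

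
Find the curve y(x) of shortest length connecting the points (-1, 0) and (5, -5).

Arc-length functional: J[y] = ∫ sqrt(1 + (y')^2) dx.
Lagrangian L = sqrt(1 + (y')^2) has no explicit y dependence, so ∂L/∂y = 0 and the Euler-Lagrange equation gives
    d/dx( y' / sqrt(1 + (y')^2) ) = 0  ⇒  y' / sqrt(1 + (y')^2) = const.
Hence y' is constant, so y(x) is affine.
Fitting the endpoints (-1, 0) and (5, -5):
    slope m = ((-5) − 0) / (5 − (-1)) = -5/6,
    intercept c = 0 − m·(-1) = -5/6.
Extremal: y(x) = (-5/6) x - 5/6.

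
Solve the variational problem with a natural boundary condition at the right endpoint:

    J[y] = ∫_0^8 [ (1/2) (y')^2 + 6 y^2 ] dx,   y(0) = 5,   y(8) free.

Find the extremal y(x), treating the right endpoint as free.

The Lagrangian L = (1/2) (y')^2 + 6 y^2 gives
    ∂L/∂y = 12 y,   ∂L/∂y' = y'.
Euler-Lagrange: y'' − 12 y = 0.
With k = sqrt(12), the general solution is
    y(x) = A cosh(sqrt(12) x) + B sinh(sqrt(12) x).
Fixed left endpoint y(0) = 5 ⇒ A = 5.
The right endpoint x = 8 is free, so the natural (transversality) condition is ∂L/∂y' |_{x=8} = 0, i.e. y'(8) = 0.
Compute y'(x) = A k sinh(k x) + B k cosh(k x), so
    y'(8) = A k sinh(k·8) + B k cosh(k·8) = 0
    ⇒ B = −A tanh(k·8) = − 5 tanh(sqrt(12)·8).
Therefore the extremal is
    y(x) = 5 cosh(sqrt(12) x) − 5 tanh(sqrt(12)·8) sinh(sqrt(12) x).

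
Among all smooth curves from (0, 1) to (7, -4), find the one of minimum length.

Arc-length functional: J[y] = ∫ sqrt(1 + (y')^2) dx.
Lagrangian L = sqrt(1 + (y')^2) has no explicit y dependence, so ∂L/∂y = 0 and the Euler-Lagrange equation gives
    d/dx( y' / sqrt(1 + (y')^2) ) = 0  ⇒  y' / sqrt(1 + (y')^2) = const.
Hence y' is constant, so y(x) is affine.
Fitting the endpoints (0, 1) and (7, -4):
    slope m = ((-4) − 1) / (7 − 0) = -5/7,
    intercept c = 1 − m·0 = 1.
Extremal: y(x) = (-5/7) x + 1.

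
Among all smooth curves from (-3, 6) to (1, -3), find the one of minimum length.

Arc-length functional: J[y] = ∫ sqrt(1 + (y')^2) dx.
Lagrangian L = sqrt(1 + (y')^2) has no explicit y dependence, so ∂L/∂y = 0 and the Euler-Lagrange equation gives
    d/dx( y' / sqrt(1 + (y')^2) ) = 0  ⇒  y' / sqrt(1 + (y')^2) = const.
Hence y' is constant, so y(x) is affine.
Fitting the endpoints (-3, 6) and (1, -3):
    slope m = ((-3) − 6) / (1 − (-3)) = -9/4,
    intercept c = 6 − m·(-3) = -3/4.
Extremal: y(x) = (-9/4) x - 3/4.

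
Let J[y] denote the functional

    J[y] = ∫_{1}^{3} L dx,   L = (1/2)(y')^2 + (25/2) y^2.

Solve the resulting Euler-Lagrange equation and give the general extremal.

The Lagrangian is L = (1/2)(y')^2 + (25/2) y^2.
∂L/∂y = 25y.
∂L/∂y' = y'.
The Euler-Lagrange equation d/dx(∂L/∂y') − ∂L/∂y = 0 becomes:
    y'' - 25 y = 0
General solution: y(x) = A e^(5x) + B e^(-5x), where A and B are arbitrary constants fixed by the endpoint conditions.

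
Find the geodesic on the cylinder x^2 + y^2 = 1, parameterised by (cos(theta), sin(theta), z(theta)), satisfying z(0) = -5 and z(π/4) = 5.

Parameterise the cylinder of radius R = 1 as
    r(θ) = (cos θ, sin θ, z(θ)).
The arc-length element is
    ds = sqrt(1 + (dz/dθ)^2) dθ,
so the Lagrangian is L = sqrt(1 + z'^2).
L depends on z' only, not on z or θ, so ∂L/∂z = 0 and
    ∂L/∂z' = z' / sqrt(1 + z'^2).
The Euler-Lagrange equation gives
    d/dθ( z' / sqrt(1 + z'^2) ) = 0,
so z' is constant. Integrating once:
    z(θ) = a θ + b,
a helix on the cylinder (a straight line when the cylinder is unrolled). The constants a, b are determined by the endpoint conditions.
With endpoint conditions z(0) = -5 and z(π/4) = 5: from z(0) = b we get b = -5, and a·π/4 + -5 = 5 gives a = 40/π, so
    z(θ) = (40/π) θ − 5.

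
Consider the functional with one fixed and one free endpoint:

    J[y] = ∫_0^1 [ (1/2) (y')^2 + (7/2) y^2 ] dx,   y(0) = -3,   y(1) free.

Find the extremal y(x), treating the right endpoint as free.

The Lagrangian L = (1/2) (y')^2 + (7/2) y^2 gives
    ∂L/∂y = 7 y,   ∂L/∂y' = y'.
Euler-Lagrange: y'' − 7 y = 0.
With k = sqrt(7), the general solution is
    y(x) = A cosh(sqrt(7) x) + B sinh(sqrt(7) x).
Fixed left endpoint y(0) = -3 ⇒ A = -3.
The right endpoint x = 1 is free, so the natural (transversality) condition is ∂L/∂y' |_{x=1} = 0, i.e. y'(1) = 0.
Compute y'(x) = A k sinh(k x) + B k cosh(k x), so
    y'(1) = A k sinh(k·1) + B k cosh(k·1) = 0
    ⇒ B = −A tanh(k·1) = 3 tanh(sqrt(7)·1).
Therefore the extremal is
    y(x) = −3 cosh(sqrt(7) x) + 3 tanh(sqrt(7)·1) sinh(sqrt(7) x).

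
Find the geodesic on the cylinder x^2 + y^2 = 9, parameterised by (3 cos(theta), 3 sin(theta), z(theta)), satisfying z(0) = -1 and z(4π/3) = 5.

Parameterise the cylinder of radius R = 3 as
    r(θ) = (3 cos θ, 3 sin θ, z(θ)).
The arc-length element is
    ds = sqrt(9 + (dz/dθ)^2) dθ,
so the Lagrangian is L = sqrt(9 + z'^2).
L depends on z' only, not on z or θ, so ∂L/∂z = 0 and
    ∂L/∂z' = z' / sqrt(9 + z'^2).
The Euler-Lagrange equation gives
    d/dθ( z' / sqrt(9 + z'^2) ) = 0,
so z' is constant. Integrating once:
    z(θ) = a θ + b,
a helix on the cylinder (a straight line when the cylinder is unrolled). The constants a, b are determined by the endpoint conditions.
With endpoint conditions z(0) = -1 and z(4π/3) = 5: from z(0) = b we get b = -1, and a·4π/3 + -1 = 5 gives a = 9/(2π), so
    z(θ) = (9/(2π)) θ − 1.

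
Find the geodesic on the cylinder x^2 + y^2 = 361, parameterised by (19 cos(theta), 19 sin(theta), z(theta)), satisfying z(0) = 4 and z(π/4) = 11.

Parameterise the cylinder of radius R = 19 as
    r(θ) = (19 cos θ, 19 sin θ, z(θ)).
The arc-length element is
    ds = sqrt(361 + (dz/dθ)^2) dθ,
so the Lagrangian is L = sqrt(361 + z'^2).
L depends on z' only, not on z or θ, so ∂L/∂z = 0 and
    ∂L/∂z' = z' / sqrt(361 + z'^2).
The Euler-Lagrange equation gives
    d/dθ( z' / sqrt(361 + z'^2) ) = 0,
so z' is constant. Integrating once:
    z(θ) = a θ + b,
a helix on the cylinder (a straight line when the cylinder is unrolled). The constants a, b are determined by the endpoint conditions.
With endpoint conditions z(0) = 4 and z(π/4) = 11: from z(0) = b we get b = 4, and a·π/4 + 4 = 11 gives a = 28/π, so
    z(θ) = (28/π) θ + 4.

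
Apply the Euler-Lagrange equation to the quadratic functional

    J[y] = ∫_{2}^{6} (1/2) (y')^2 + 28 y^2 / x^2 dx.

The Lagrangian is L = (1/2) (y')^2 + 28 y^2 / x^2.
Compute ∂L/∂y = 56y/x^2, ∂L/∂y' = y'.
The Euler-Lagrange equation d/dx(∂L/∂y') − ∂L/∂y = 0 reduces to
    y'' − 56/x^2 · y = 0  (x > 0).
Its general solution is
    y(x) = A x^8 + B x^(-7),
with A, B fixed by the endpoint conditions.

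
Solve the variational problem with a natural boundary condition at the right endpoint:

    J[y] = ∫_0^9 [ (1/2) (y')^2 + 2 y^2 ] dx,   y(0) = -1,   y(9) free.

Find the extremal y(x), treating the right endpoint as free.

The Lagrangian L = (1/2) (y')^2 + 2 y^2 gives
    ∂L/∂y = 4 y,   ∂L/∂y' = y'.
Euler-Lagrange: y'' − 4 y = 0.
With k = 2, the general solution is
    y(x) = A cosh(2 x) + B sinh(2 x).
Fixed left endpoint y(0) = -1 ⇒ A = -1.
The right endpoint x = 9 is free, so the natural (transversality) condition is ∂L/∂y' |_{x=9} = 0, i.e. y'(9) = 0.
Compute y'(x) = A k sinh(k x) + B k cosh(k x), so
    y'(9) = A k sinh(k·9) + B k cosh(k·9) = 0
    ⇒ B = −A tanh(k·9) = tanh(2·9).
Therefore the extremal is
    y(x) = −cosh(2 x) + tanh(2·9) sinh(2 x).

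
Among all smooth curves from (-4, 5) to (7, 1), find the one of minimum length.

Arc-length functional: J[y] = ∫ sqrt(1 + (y')^2) dx.
Lagrangian L = sqrt(1 + (y')^2) has no explicit y dependence, so ∂L/∂y = 0 and the Euler-Lagrange equation gives
    d/dx( y' / sqrt(1 + (y')^2) ) = 0  ⇒  y' / sqrt(1 + (y')^2) = const.
Hence y' is constant, so y(x) is affine.
Fitting the endpoints (-4, 5) and (7, 1):
    slope m = (1 − 5) / (7 − (-4)) = -4/11,
    intercept c = 5 − m·(-4) = 39/11.
Extremal: y(x) = (-4/11) x + 39/11.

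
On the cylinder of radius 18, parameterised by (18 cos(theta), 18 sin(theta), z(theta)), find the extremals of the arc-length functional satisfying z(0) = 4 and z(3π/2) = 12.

Parameterise the cylinder of radius R = 18 as
    r(θ) = (18 cos θ, 18 sin θ, z(θ)).
The arc-length element is
    ds = sqrt(324 + (dz/dθ)^2) dθ,
so the Lagrangian is L = sqrt(324 + z'^2).
L depends on z' only, not on z or θ, so ∂L/∂z = 0 and
    ∂L/∂z' = z' / sqrt(324 + z'^2).
The Euler-Lagrange equation gives
    d/dθ( z' / sqrt(324 + z'^2) ) = 0,
so z' is constant. Integrating once:
    z(θ) = a θ + b,
a helix on the cylinder (a straight line when the cylinder is unrolled). The constants a, b are determined by the endpoint conditions.
With endpoint conditions z(0) = 4 and z(3π/2) = 12: from z(0) = b we get b = 4, and a·3π/2 + 4 = 12 gives a = 16/(3π), so
    z(θ) = (16/(3π)) θ + 4.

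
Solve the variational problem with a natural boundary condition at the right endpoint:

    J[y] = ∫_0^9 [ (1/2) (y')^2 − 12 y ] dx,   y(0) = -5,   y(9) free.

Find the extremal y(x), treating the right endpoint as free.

The Lagrangian L = (1/2) (y')^2 − 12 y gives
    ∂L/∂y = −12,   ∂L/∂y' = y'.
Euler-Lagrange: d/dx(y') − (−12) = 0, i.e. y'' + 12 = 0, so
    y(x) = −(12/2) x^2 + C1 x + C2.
Fixed left endpoint y(0) = -5 ⇒ C2 = -5.
The right endpoint x = 9 is free, so the natural (transversality) condition is ∂L/∂y' |_{x=9} = 0, i.e. y'(9) = 0.
Compute y'(x) = −12 x + C1, so y'(9) = −108 + C1 = 0 ⇒ C1 = 108.
Therefore the extremal is
    y(x) = −6 x^2 + 108 x − 5.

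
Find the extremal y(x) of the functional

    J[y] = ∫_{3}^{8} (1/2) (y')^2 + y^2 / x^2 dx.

The Lagrangian is L = (1/2) (y')^2 + y^2 / x^2.
Compute ∂L/∂y = 2y/x^2, ∂L/∂y' = y'.
The Euler-Lagrange equation d/dx(∂L/∂y') − ∂L/∂y = 0 reduces to
    y'' − 2/x^2 · y = 0  (x > 0).
Its general solution is
    y(x) = A x^2 + B / x,
with A, B fixed by the endpoint conditions.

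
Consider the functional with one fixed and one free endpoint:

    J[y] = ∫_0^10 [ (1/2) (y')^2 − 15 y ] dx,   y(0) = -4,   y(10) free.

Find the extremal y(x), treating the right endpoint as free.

The Lagrangian L = (1/2) (y')^2 − 15 y gives
    ∂L/∂y = −15,   ∂L/∂y' = y'.
Euler-Lagrange: d/dx(y') − (−15) = 0, i.e. y'' + 15 = 0, so
    y(x) = −(15/2) x^2 + C1 x + C2.
Fixed left endpoint y(0) = -4 ⇒ C2 = -4.
The right endpoint x = 10 is free, so the natural (transversality) condition is ∂L/∂y' |_{x=10} = 0, i.e. y'(10) = 0.
Compute y'(x) = −15 x + C1, so y'(10) = −150 + C1 = 0 ⇒ C1 = 150.
Therefore the extremal is
    y(x) = −(15/2) x^2 + 150 x − 4.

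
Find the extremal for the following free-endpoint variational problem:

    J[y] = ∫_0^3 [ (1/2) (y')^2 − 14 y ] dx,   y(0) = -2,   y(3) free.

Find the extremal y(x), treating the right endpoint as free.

The Lagrangian L = (1/2) (y')^2 − 14 y gives
    ∂L/∂y = −14,   ∂L/∂y' = y'.
Euler-Lagrange: d/dx(y') − (−14) = 0, i.e. y'' + 14 = 0, so
    y(x) = −(14/2) x^2 + C1 x + C2.
Fixed left endpoint y(0) = -2 ⇒ C2 = -2.
The right endpoint x = 3 is free, so the natural (transversality) condition is ∂L/∂y' |_{x=3} = 0, i.e. y'(3) = 0.
Compute y'(x) = −14 x + C1, so y'(3) = −42 + C1 = 0 ⇒ C1 = 42.
Therefore the extremal is
    y(x) = −7 x^2 + 42 x − 2.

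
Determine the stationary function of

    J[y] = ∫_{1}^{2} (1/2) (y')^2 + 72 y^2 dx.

The Lagrangian is L = (1/2) (y')^2 + 72 y^2.
Compute ∂L/∂y = 144y, ∂L/∂y' = y'.
The Euler-Lagrange equation d/dx(∂L/∂y') − ∂L/∂y = 0 reduces to
    y'' − 144 y = 0.
Its general solution is
    y(x) = A e^(12x) + B e^(−12x),
with A, B fixed by the endpoint conditions.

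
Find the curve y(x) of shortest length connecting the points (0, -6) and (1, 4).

Arc-length functional: J[y] = ∫ sqrt(1 + (y')^2) dx.
Lagrangian L = sqrt(1 + (y')^2) has no explicit y dependence, so ∂L/∂y = 0 and the Euler-Lagrange equation gives
    d/dx( y' / sqrt(1 + (y')^2) ) = 0  ⇒  y' / sqrt(1 + (y')^2) = const.
Hence y' is constant, so y(x) is affine.
Fitting the endpoints (0, -6) and (1, 4):
    slope m = (4 − (-6)) / (1 − 0) = 10,
    intercept c = (-6) − m·0 = -6.
Extremal: y(x) = 10 x - 6.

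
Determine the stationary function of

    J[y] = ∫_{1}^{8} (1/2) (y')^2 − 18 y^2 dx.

The Lagrangian is L = (1/2) (y')^2 − 18 y^2.
Compute ∂L/∂y = -36y, ∂L/∂y' = y'.
The Euler-Lagrange equation d/dx(∂L/∂y') − ∂L/∂y = 0 reduces to
    y'' + 36 y = 0.
Its general solution is
    y(x) = A sin(6x) + B cos(6x),
with A, B fixed by the endpoint conditions.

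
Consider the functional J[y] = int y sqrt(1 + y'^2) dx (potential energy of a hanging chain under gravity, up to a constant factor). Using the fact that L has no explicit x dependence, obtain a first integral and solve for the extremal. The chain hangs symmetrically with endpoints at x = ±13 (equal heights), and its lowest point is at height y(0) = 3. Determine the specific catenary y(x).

The Lagrangian L(y, y') = y sqrt(1 + y'^2) has no explicit x dependence, so the Beltrami identity applies:
    L − y' ∂L/∂y' = C.
Compute ∂L/∂y' = y · y' / sqrt(1 + y'^2). Then
    L − y' ∂L/∂y'
    = y sqrt(1 + y'^2) − y · y'^2 / sqrt(1 + y'^2)
    = y (1 + y'^2 − y'^2) / sqrt(1 + y'^2)
    = y / sqrt(1 + y'^2) = C.
Squaring gives y^2 = C^2 (1 + y'^2), i.e.
    y'^2 = y^2 / C^2 − 1.
Separating variables,
    dy / sqrt(y^2 − C^2) = dx / C,
and integrating gives arccosh(y / C) = (x − a)/C, so
    y(x) = C cosh((x − a)/C),
the catenary. The constants C and a are fixed by the two endpoint conditions (and, for the hanging-chain problem, the length constraint selects C).
Now fit the given data. The endpoints x = ±13 are symmetric at equal height, so the catenary is even about its minimum: a = 0 and y(x) = C cosh(x/C). The lowest point is y(0) = C cosh(0) = C, and we are told y(0) = 3, so C = 3. Therefore
    y(x) = 3 cosh(x/3),
and at the endpoints
    y(±13) = 3 cosh(13/3).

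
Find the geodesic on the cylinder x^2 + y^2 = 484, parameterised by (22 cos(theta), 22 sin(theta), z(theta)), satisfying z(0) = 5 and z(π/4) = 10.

Parameterise the cylinder of radius R = 22 as
    r(θ) = (22 cos θ, 22 sin θ, z(θ)).
The arc-length element is
    ds = sqrt(484 + (dz/dθ)^2) dθ,
so the Lagrangian is L = sqrt(484 + z'^2).
L depends on z' only, not on z or θ, so ∂L/∂z = 0 and
    ∂L/∂z' = z' / sqrt(484 + z'^2).
The Euler-Lagrange equation gives
    d/dθ( z' / sqrt(484 + z'^2) ) = 0,
so z' is constant. Integrating once:
    z(θ) = a θ + b,
a helix on the cylinder (a straight line when the cylinder is unrolled). The constants a, b are determined by the endpoint conditions.
With endpoint conditions z(0) = 5 and z(π/4) = 10: from z(0) = b we get b = 5, and a·π/4 + 5 = 10 gives a = 20/π, so
    z(θ) = (20/π) θ + 5.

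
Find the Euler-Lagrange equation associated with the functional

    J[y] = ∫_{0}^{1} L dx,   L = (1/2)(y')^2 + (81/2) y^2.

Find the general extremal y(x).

The Lagrangian is L = (1/2)(y')^2 + (81/2) y^2.
∂L/∂y = 81y.
∂L/∂y' = y'.
The Euler-Lagrange equation d/dx(∂L/∂y') − ∂L/∂y = 0 becomes:
    y'' - 81 y = 0
General solution: y(x) = A e^(9x) + B e^(-9x), where A and B are arbitrary constants fixed by the endpoint conditions.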